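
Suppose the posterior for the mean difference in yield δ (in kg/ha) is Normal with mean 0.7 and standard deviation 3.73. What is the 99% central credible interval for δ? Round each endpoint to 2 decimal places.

[-8.91, 10.31]

The posterior is symmetric, so the 99% equal-tailed interval is δ = 0.7 ± z·3.73 with z = 2.576.
Half-width: 2.576 × 3.73 = 9.61.
0.7 − 9.61 = -8.91; 0.7 + 9.61 = 10.31.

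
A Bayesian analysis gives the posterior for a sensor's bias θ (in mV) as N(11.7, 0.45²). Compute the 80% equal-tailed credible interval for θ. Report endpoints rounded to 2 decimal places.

The posterior is symmetric, so the 80% equal-tailed interval is θ = 11.7 ± z·0.45 with z = 1.282.
Half-width: 1.282 × 0.45 = 0.58.
11.7 − 0.58 = 11.12; 11.7 + 0.58 = 12.28.

[11.12, 12.28]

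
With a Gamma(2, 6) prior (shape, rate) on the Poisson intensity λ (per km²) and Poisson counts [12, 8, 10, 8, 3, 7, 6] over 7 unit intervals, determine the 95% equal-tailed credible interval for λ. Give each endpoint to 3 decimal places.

[3.254, 5.507]

Posterior: Gamma(2+54, 6+7) = Gamma(56, 13) (shape, rate).
Equal-tailed 95% interval: Gamma(56, 13) quantiles at 0.025 and 0.975.
Posterior mean ≈ 4.308, SD ≈ 0.576; a Normal approximation gives roughly [3.179, 5.436].
Exact: lower = 3.254; upper = 5.507.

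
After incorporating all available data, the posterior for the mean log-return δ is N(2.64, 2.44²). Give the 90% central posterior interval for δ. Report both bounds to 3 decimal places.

[-1.373, 6.653]

The posterior is symmetric, so the 90% equal-tailed interval is δ = 2.64 ± z·2.44 with z = 1.645.
Half-width: 1.645 × 2.44 = 4.013.
2.64 − 4.013 = -1.373; 2.64 + 4.013 = 6.653.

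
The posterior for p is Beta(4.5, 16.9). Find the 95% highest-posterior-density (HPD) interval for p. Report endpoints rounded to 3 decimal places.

[0.056, 0.380]

The posterior is unimodal and skewed, so the HPD interval has equal density at both endpoints and is the shortest 95% interval.
Solving f(0.056) = f(0.380) with F(0.380) − F(0.056) = 0.95 gives [0.056, 0.380].
For comparison, the equal-tailed interval is [0.070, 0.401]; the HPD is narrower and shifted toward the mode.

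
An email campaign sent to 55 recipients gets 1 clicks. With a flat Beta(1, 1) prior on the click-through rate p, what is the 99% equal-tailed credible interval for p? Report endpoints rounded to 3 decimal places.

[0.002, 0.125]

Posterior: Beta(1+1, 1+54) = Beta(2, 55).
Equal-tailed 99% interval: the 0.005 and 0.995 quantiles of Beta(2, 55).
Posterior mean ≈ 0.035, SD ≈ 0.024; a Normal approximation gives roughly [-0.027, 0.097].
Exact: F⁻¹(0.005) = 0.002; F⁻¹(0.995) = 0.125.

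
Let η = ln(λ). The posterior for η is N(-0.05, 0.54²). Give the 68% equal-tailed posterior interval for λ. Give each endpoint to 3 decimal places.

[0.556, 1.627]

On the log scale the 68% interval is -0.05 ± 0.994 × 0.54 = [-0.5870, 0.4870].
Exponentiate: [e^-0.5870, e^0.4870] = [0.556, 1.627].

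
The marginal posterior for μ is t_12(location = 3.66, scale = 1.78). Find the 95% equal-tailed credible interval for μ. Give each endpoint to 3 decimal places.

[-0.218, 7.538]

The t_12 distribution is symmetric; the 95% interval is 3.66 ± t·1.78 with t_{0.975,12} = 2.179.
Half-width: 2.179 × 1.78 = 3.878.
3.66 − 3.878 = -0.218; 3.66 + 3.878 = 7.538.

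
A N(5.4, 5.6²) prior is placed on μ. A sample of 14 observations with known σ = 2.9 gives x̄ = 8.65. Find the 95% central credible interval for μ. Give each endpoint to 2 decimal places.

Posterior precision = 1/5.6² + 14/2.9² = 0.0319 + 1.6647 = 1.6966, so posterior SD = 0.7677.
Posterior mean = (5.4/5.6² + 14·8.65/2.9²) / 1.6966 = 8.5889.
Interval: 8.5889 ± 1.960 × 0.7677 → [7.08, 10.09].

[7.08, 10.09]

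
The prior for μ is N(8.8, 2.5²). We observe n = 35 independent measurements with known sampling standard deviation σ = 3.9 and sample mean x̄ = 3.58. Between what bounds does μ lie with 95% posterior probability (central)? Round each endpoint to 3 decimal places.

Posterior precision = 1/2.5² + 35/3.9² = 0.1600 + 2.3011 = 2.4611, so posterior SD = 0.6374.
Posterior mean = (8.8/2.5² + 35·3.58/3.9²) / 2.4611 = 3.9194.
Interval: 3.9194 ± 1.960 × 0.6374 → [2.670, 5.169].

[2.670, 5.169]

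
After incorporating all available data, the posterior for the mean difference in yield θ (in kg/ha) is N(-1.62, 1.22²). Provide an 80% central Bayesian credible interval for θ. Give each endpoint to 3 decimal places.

[-3.183, -0.057]

The posterior is symmetric, so the 80% equal-tailed interval is θ = -1.62 ± z·1.22 with z = 1.282.
Half-width: 1.282 × 1.22 = 1.563.
-1.62 − 1.563 = -3.183; -1.62 + 1.563 = -0.057.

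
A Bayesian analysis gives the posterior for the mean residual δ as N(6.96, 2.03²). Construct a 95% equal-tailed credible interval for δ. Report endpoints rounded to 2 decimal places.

[2.98, 10.94]

The posterior is symmetric, so the 95% equal-tailed interval is δ = 6.96 ± z·2.03 with z = 1.960.
Half-width: 1.960 × 2.03 = 3.98.
6.96 − 3.98 = 2.98; 6.96 + 3.98 = 10.94.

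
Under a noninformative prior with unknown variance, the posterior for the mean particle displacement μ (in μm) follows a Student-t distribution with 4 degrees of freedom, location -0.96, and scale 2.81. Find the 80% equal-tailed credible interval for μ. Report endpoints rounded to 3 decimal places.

[-5.268, 3.348]

The t_4 distribution is symmetric; the 80% interval is -0.96 ± t·2.81 with t_{0.9,4} = 1.533.
Half-width: 1.533 × 2.81 = 4.308.
-0.96 − 4.308 = -5.268; -0.96 + 4.308 = 3.348.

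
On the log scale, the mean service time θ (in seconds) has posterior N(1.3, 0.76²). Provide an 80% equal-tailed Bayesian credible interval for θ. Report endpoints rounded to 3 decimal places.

On the log scale the 80% interval is 1.3 ± 1.282 × 0.76 = [0.3260, 2.2740].
Exponentiate: [e^0.3260, e^2.2740] = [1.385, 9.718].

[1.385, 9.718]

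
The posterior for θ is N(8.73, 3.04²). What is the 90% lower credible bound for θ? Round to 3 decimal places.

Need L with P(θ ≥ L) = 0.90: L = 8.73 − z_{0.1}·3.04.
z = 1.282; L = 8.73 − 1.282 × 3.04 = 4.834.

4.834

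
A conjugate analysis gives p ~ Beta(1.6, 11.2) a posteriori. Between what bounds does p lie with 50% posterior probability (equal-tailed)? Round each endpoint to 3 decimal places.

[0.057, 0.173]

Posterior: Beta(1.6, 11.2).
Equal-tailed 50% interval: the 0.25 and 0.75 quantiles of Beta(1.6, 11.2).
Posterior mean ≈ 0.125, SD ≈ 0.089; a Normal approximation gives roughly [0.065, 0.185].
Exact: F⁻¹(0.25) = 0.057; F⁻¹(0.75) = 0.173.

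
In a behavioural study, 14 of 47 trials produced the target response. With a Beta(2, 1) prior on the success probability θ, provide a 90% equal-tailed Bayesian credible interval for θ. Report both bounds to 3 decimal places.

Posterior: Beta(2+14, 1+33) = Beta(16, 34).
Equal-tailed 90% interval: the 0.05 and 0.95 quantiles of Beta(16, 34).
Posterior mean ≈ 0.320, SD ≈ 0.065; a Normal approximation gives roughly [0.213, 0.427].
Exact: F⁻¹(0.05) = 0.217; F⁻¹(0.95) = 0.432.

[0.217, 0.432]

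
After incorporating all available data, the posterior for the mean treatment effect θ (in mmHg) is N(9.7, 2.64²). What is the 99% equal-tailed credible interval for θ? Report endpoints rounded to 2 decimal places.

The posterior is symmetric, so the 99% equal-tailed interval is θ = 9.7 ± z·2.64 with z = 2.576.
Half-width: 2.576 × 2.64 = 6.80.
9.7 − 6.80 = 2.90; 9.7 + 6.80 = 16.50.

[2.90, 16.50]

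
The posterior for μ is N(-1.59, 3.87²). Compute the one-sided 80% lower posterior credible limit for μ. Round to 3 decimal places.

Need L with P(μ ≥ L) = 0.80: L = -1.59 − z_{0.2}·3.87.
z = 0.842; L = -1.59 − 0.842 × 3.87 = -4.847.

-4.847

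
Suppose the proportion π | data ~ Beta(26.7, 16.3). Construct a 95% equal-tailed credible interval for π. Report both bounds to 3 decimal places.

[0.473, 0.758]

Posterior: Beta(26.7, 16.3).
Equal-tailed 95% interval: the 0.025 and 0.975 quantiles of Beta(26.7, 16.3).
Posterior mean ≈ 0.621, SD ≈ 0.073; a Normal approximation gives roughly [0.478, 0.764].
Exact: F⁻¹(0.025) = 0.473; F⁻¹(0.975) = 0.758.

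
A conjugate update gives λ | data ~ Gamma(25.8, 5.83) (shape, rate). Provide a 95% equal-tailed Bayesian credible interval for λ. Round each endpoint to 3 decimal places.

Posterior: Gamma(shape 25.8, rate 5.83).
Equal-tailed 95% interval: Gamma(25.8, 5.83) quantiles at 0.025 and 0.975.
Posterior mean ≈ 4.425, SD ≈ 0.871; a Normal approximation gives roughly [2.718, 6.133].
Exact: lower = 2.886; upper = 6.289.

[2.886, 6.289]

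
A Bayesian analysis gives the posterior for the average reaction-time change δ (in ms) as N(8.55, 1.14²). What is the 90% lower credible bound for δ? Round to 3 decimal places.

7.089

Need L with P(δ ≥ L) = 0.90: L = 8.55 − z_{0.1}·1.14.
z = 1.282; L = 8.55 − 1.282 × 1.14 = 7.089.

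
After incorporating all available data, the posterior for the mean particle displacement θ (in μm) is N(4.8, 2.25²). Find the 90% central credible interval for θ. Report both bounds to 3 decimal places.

[1.099, 8.501]

The posterior is symmetric, so the 90% equal-tailed interval is θ = 4.8 ± z·2.25 with z = 1.645.
Half-width: 1.645 × 2.25 = 3.701.
4.8 − 3.701 = 1.099; 4.8 + 3.701 = 8.501.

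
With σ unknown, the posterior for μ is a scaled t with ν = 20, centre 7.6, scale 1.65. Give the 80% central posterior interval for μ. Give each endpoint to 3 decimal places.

The t_20 distribution is symmetric; the 80% interval is 7.6 ± t·1.65 with t_{0.9,20} = 1.325.
Half-width: 1.325 × 1.65 = 2.187.
7.6 − 2.187 = 5.413; 7.6 + 2.187 = 9.787.

[5.413, 9.787]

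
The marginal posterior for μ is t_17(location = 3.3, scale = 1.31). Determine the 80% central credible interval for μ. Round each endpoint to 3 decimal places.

[1.553, 5.047]

The t_17 distribution is symmetric; the 80% interval is 3.3 ± t·1.31 with t_{0.9,17} = 1.333.
Half-width: 1.333 × 1.31 = 1.747.
3.3 − 1.747 = 1.553; 3.3 + 1.747 = 5.047.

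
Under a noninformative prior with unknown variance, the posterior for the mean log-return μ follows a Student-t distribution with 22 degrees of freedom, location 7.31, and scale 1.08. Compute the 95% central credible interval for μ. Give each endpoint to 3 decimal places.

[5.070, 9.550]

The t_22 distribution is symmetric; the 95% interval is 7.31 ± t·1.08 with t_{0.975,22} = 2.074.
Half-width: 2.074 × 1.08 = 2.240.
7.31 − 2.240 = 5.070; 7.31 + 2.240 = 9.550.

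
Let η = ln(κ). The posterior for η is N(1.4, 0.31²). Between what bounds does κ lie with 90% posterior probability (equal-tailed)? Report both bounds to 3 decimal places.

[2.435, 6.752]

On the log scale the 90% interval is 1.4 ± 1.645 × 0.31 = [0.8901, 1.9099].
Exponentiate: [e^0.8901, e^1.9099] = [2.435, 6.752].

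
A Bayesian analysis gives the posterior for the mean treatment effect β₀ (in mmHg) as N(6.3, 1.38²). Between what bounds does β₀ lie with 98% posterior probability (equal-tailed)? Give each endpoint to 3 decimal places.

The posterior is symmetric, so the 98% equal-tailed interval is β₀ = 6.3 ± z·1.38 with z = 2.326.
Half-width: 2.326 × 1.38 = 3.210.
6.3 − 3.210 = 3.090; 6.3 + 3.210 = 9.510.

[3.090, 9.510]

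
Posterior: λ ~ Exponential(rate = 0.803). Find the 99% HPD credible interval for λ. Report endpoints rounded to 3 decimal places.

[0.000, 5.735]

The exponential density is strictly decreasing on [0, ∞), so the HPD interval is anchored at 0: [0, q] with P(λ ≤ q) = 0.99.
q = −ln(1 − 0.99) / 0.803 = 4.6052 / 0.803 = 5.735.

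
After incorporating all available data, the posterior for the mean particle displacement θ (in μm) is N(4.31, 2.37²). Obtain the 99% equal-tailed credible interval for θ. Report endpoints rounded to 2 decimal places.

[-1.79, 10.41]

The posterior is symmetric, so the 99% equal-tailed interval is θ = 4.31 ± z·2.37 with z = 2.576.
Half-width: 2.576 × 2.37 = 6.10.
4.31 − 6.10 = -1.79; 4.31 + 6.10 = 10.41.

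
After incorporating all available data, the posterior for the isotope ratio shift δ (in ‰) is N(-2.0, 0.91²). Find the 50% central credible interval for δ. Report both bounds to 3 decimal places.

[-2.614, -1.386]

The posterior is symmetric, so the 50% equal-tailed interval is δ = -2.0 ± z·0.91 with z = 0.674.
Half-width: 0.674 × 0.91 = 0.614.
-2.0 − 0.614 = -2.614; -2.0 + 0.614 = -1.386.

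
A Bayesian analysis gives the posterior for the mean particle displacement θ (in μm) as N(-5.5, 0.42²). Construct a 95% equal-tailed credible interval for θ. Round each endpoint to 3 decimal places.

The posterior is symmetric, so the 95% equal-tailed interval is θ = -5.5 ± z·0.42 with z = 1.960.
Half-width: 1.960 × 0.42 = 0.823.
-5.5 − 0.823 = -6.323; -5.5 + 0.823 = -4.677.

[-6.323, -4.677]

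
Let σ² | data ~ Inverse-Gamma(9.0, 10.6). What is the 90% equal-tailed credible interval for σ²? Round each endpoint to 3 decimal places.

Inverse-Gamma(9.0, 10.6) quantiles: F⁻¹(0.05) and F⁻¹(0.95).
Equivalently, 1/σ² ~ Gamma(9.0, rate = 10.6); invert its 0.95 and 0.05 quantiles.
Posterior mean ≈ 1.325, SD ≈ 0.501; a Normal approximation gives roughly [0.501, 2.149].
Exact: lower = 0.734; upper = 2.258.

[0.734, 2.258]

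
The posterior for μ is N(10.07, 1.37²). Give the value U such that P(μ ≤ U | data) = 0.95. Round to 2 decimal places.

12.32

Need U with P(μ ≤ U) = 0.95: U = 10.07 + z_{0.05}·1.37.
z = 1.645; U = 10.07 + 1.645 × 1.37 = 12.32.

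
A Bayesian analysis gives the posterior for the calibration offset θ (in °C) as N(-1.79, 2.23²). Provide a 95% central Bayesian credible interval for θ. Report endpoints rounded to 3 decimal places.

The posterior is symmetric, so the 95% equal-tailed interval is θ = -1.79 ± z·2.23 with z = 1.960.
Half-width: 1.960 × 2.23 = 4.371.
-1.79 − 4.371 = -6.161; -1.79 + 4.371 = 2.581.

[-6.161, 2.581]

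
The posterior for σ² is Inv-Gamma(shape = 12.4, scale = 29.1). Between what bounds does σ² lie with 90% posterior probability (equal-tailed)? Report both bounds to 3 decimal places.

[1.556, 4.025]

Inverse-Gamma(12.4, 29.1) quantiles: F⁻¹(0.05) and F⁻¹(0.95).
Equivalently, 1/σ² ~ Gamma(12.4, rate = 29.1); invert its 0.95 and 0.05 quantiles.
Posterior mean ≈ 2.553, SD ≈ 0.792; a Normal approximation gives roughly [1.251, 3.855].
Exact: lower = 1.556; upper = 4.025.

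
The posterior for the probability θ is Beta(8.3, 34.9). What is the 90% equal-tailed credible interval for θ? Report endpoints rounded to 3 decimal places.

Posterior: Beta(8.3, 34.9).
Equal-tailed 90% interval: the 0.05 and 0.95 quantiles of Beta(8.3, 34.9).
Posterior mean ≈ 0.192, SD ≈ 0.059; a Normal approximation gives roughly [0.095, 0.290].
Exact: F⁻¹(0.05) = 0.103; F⁻¹(0.95) = 0.297.

[0.103, 0.297]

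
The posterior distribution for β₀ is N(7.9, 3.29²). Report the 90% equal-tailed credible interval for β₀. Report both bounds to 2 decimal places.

The posterior is symmetric, so the 90% equal-tailed interval is β₀ = 7.9 ± z·3.29 with z = 1.645.
Half-width: 1.645 × 3.29 = 5.41.
7.9 − 5.41 = 2.49; 7.9 + 5.41 = 13.31.

[2.49, 13.31]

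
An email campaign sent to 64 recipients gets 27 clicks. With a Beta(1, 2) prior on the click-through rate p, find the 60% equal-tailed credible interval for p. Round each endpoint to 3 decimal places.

[0.367, 0.468]

Posterior: Beta(1+27, 2+37) = Beta(28, 39).
Equal-tailed 60% interval: the 0.2 and 0.8 quantiles of Beta(28, 39).
Posterior mean ≈ 0.418, SD ≈ 0.060; a Normal approximation gives roughly [0.368, 0.468].
Exact: F⁻¹(0.2) = 0.367; F⁻¹(0.8) = 0.468.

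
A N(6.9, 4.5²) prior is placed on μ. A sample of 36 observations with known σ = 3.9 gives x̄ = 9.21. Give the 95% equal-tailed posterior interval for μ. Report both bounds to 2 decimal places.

[7.90, 10.42]

Posterior precision = 1/4.5² + 36/3.9² = 0.0494 + 2.3669 = 2.4162, so posterior SD = 0.6433.
Posterior mean = (6.9/4.5² + 36·9.21/3.9²) / 2.4162 = 9.1628.
Interval: 9.1628 ± 1.960 × 0.6433 → [7.90, 10.42].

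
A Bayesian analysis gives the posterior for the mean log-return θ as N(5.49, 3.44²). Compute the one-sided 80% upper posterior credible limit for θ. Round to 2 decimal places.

Need U with P(θ ≤ U) = 0.80: U = 5.49 + z_{0.2}·3.44.
z = 0.842; U = 5.49 + 0.842 × 3.44 = 8.39.

8.39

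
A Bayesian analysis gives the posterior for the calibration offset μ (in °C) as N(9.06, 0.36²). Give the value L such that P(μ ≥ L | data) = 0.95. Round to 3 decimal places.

Need L with P(μ ≥ L) = 0.95: L = 9.06 − z_{0.05}·0.36.
z = 1.645; L = 9.06 − 1.645 × 0.36 = 8.468.

8.468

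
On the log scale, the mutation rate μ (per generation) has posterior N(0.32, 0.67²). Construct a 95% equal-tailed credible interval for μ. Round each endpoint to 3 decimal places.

[0.370, 5.120]

On the log scale the 95% interval is 0.32 ± 1.960 × 0.67 = [-0.9932, 1.6332].
Exponentiate: [e^-0.9932, e^1.6332] = [0.370, 5.120].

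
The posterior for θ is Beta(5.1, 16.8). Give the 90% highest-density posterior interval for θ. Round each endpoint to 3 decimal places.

[0.089, 0.372]

The posterior is unimodal and skewed, so the HPD interval has equal density at both endpoints and is the shortest 90% interval.
Solving f(0.089) = f(0.372) with F(0.372) − F(0.089) = 0.90 gives [0.089, 0.372].
For comparison, the equal-tailed interval is [0.103, 0.391]; the HPD is narrower and shifted toward the mode.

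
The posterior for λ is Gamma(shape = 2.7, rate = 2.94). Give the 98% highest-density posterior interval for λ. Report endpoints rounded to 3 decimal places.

[0.040, 2.405]

The posterior is unimodal and skewed, so the HPD interval has equal density at both endpoints and is the shortest 98% interval.
Solving f(0.040) = f(2.405) with F(2.405) − F(0.040) = 0.98 gives [0.040, 2.405].
For comparison, the equal-tailed interval is [0.115, 2.685]; the HPD is narrower and shifted toward the mode.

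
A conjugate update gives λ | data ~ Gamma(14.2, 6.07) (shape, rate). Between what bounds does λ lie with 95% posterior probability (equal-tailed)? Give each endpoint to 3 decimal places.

Posterior: Gamma(shape 14.2, rate 6.07).
Equal-tailed 95% interval: Gamma(14.2, 6.07) quantiles at 0.025 and 0.975.
Posterior mean ≈ 2.339, SD ≈ 0.621; a Normal approximation gives roughly [1.123, 3.556].
Exact: lower = 1.285; upper = 3.704.

[1.285, 3.704]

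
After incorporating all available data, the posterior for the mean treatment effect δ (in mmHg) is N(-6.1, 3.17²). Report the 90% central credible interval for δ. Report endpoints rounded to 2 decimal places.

[-11.31, -0.89]

The posterior is symmetric, so the 90% equal-tailed interval is δ = -6.1 ± z·3.17 with z = 1.645.
Half-width: 1.645 × 3.17 = 5.21.
-6.1 − 5.21 = -11.31; -6.1 + 5.21 = -0.89.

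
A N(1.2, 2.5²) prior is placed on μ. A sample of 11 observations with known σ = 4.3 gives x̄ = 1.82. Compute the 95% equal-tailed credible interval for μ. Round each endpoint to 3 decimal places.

Posterior precision = 1/2.5² + 11/4.3² = 0.1600 + 0.5949 = 0.7549, so posterior SD = 1.1509.
Posterior mean = (1.2/2.5² + 11·1.82/4.3²) / 0.7549 = 1.6886.
Interval: 1.6886 ± 1.960 × 1.1509 → [-0.567, 3.944].

[-0.567, 3.944]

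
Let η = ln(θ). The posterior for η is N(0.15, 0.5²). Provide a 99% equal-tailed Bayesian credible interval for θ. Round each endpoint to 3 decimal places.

[0.320, 4.212]

On the log scale the 99% interval is 0.15 ± 2.576 × 0.5 = [-1.1379, 1.4379].
Exponentiate: [e^-1.1379, e^1.4379] = [0.320, 4.212].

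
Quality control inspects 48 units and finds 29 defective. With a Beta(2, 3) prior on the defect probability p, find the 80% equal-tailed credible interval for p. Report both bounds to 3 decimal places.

[0.498, 0.671]

Posterior: Beta(2+29, 3+19) = Beta(31, 22).
Equal-tailed 80% interval: the 0.1 and 0.9 quantiles of Beta(31, 22).
Posterior mean ≈ 0.585, SD ≈ 0.067; a Normal approximation gives roughly [0.499, 0.671].
Exact: F⁻¹(0.1) = 0.498; F⁻¹(0.9) = 0.671.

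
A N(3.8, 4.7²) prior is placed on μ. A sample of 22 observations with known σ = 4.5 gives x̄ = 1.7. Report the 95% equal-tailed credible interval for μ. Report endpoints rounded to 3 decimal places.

[-0.058, 3.626]

Posterior precision = 1/4.7² + 22/4.5² = 0.0453 + 1.0864 = 1.1317, so posterior SD = 0.9400.
Posterior mean = (3.8/4.7² + 22·1.7/4.5²) / 1.1317 = 1.7840.
Interval: 1.7840 ± 1.960 × 0.9400 → [-0.058, 3.626].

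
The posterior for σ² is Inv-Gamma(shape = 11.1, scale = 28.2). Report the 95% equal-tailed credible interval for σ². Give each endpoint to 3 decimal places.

Inverse-Gamma(11.1, 28.2) quantiles: F⁻¹(0.025) and F⁻¹(0.975).
Equivalently, 1/σ² ~ Gamma(11.1, rate = 28.2); invert its 0.975 and 0.025 quantiles.
Posterior mean ≈ 2.792, SD ≈ 0.926; a Normal approximation gives roughly [0.978, 4.606].
Exact: lower = 1.523; upper = 5.071.

[1.523, 5.071]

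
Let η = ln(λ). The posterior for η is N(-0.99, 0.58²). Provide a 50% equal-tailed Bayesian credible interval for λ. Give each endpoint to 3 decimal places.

On the log scale the 50% interval is -0.99 ± 0.674 × 0.58 = [-1.3812, -0.5988].
Exponentiate: [e^-1.3812, e^-0.5988] = [0.251, 0.549].

[0.251, 0.549]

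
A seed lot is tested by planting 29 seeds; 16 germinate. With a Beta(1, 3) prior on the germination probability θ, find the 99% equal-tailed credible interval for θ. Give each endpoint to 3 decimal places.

Posterior: Beta(1+16, 3+13) = Beta(17, 16).
Equal-tailed 99% interval: the 0.005 and 0.995 quantiles of Beta(17, 16).
Posterior mean ≈ 0.515, SD ≈ 0.086; a Normal approximation gives roughly [0.294, 0.736].
Exact: F⁻¹(0.005) = 0.299; F⁻¹(0.995) = 0.728.

[0.299, 0.728]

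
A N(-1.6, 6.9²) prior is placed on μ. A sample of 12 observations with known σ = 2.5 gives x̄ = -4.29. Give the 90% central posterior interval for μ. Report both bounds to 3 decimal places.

[-5.442, -3.080]

Posterior precision = 1/6.9² + 12/2.5² = 0.0210 + 1.9200 = 1.9410, so posterior SD = 0.7178.
Posterior mean = (-1.6/6.9² + 12·-4.29/2.5²) / 1.9410 = -4.2609.
Interval: -4.2609 ± 1.645 × 0.7178 → [-5.442, -3.080].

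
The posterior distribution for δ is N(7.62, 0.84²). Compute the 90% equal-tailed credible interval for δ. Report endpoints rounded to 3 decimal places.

[6.238, 9.002]

The posterior is symmetric, so the 90% equal-tailed interval is δ = 7.62 ± z·0.84 with z = 1.645.
Half-width: 1.645 × 0.84 = 1.382.
7.62 − 1.382 = 6.238; 7.62 + 1.382 = 9.002.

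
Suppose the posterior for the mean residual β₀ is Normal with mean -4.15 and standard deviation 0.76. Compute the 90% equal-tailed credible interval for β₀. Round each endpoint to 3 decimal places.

The posterior is symmetric, so the 90% equal-tailed interval is β₀ = -4.15 ± z·0.76 with z = 1.645.
Half-width: 1.645 × 0.76 = 1.250.
-4.15 − 1.250 = -5.400; -4.15 + 1.250 = -2.900.

[-5.400, -2.900]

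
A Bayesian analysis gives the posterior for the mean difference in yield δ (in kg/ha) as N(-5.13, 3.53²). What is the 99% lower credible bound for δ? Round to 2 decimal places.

Need L with P(δ ≥ L) = 0.99: L = -5.13 − z_{0.01}·3.53.
z = 2.326; L = -5.13 − 2.326 × 3.53 = -13.34.

-13.34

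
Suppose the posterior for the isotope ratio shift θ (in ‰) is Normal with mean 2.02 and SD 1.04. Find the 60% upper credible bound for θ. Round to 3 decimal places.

2.283

Need U with P(θ ≤ U) = 0.60: U = 2.02 + z_{0.4}·1.04.
z = 0.253; U = 2.02 + 0.253 × 1.04 = 2.283.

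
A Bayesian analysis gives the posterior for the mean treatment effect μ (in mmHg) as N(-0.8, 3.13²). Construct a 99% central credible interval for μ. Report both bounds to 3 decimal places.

The posterior is symmetric, so the 99% equal-tailed interval is μ = -0.8 ± z·3.13 with z = 2.576.
Half-width: 2.576 × 3.13 = 8.062.
-0.8 − 8.062 = -8.862; -0.8 + 8.062 = 7.262.

[-8.862, 7.262]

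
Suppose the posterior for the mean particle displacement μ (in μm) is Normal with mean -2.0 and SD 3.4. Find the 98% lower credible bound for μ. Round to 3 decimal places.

Need L with P(μ ≥ L) = 0.98: L = -2.0 − z_{0.02}·3.4.
z = 2.054; L = -2.0 − 2.054 × 3.4 = -8.983.

-8.983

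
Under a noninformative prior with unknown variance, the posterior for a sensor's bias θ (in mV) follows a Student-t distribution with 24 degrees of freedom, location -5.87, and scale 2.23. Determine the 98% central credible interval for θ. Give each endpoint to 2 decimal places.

[-11.43, -0.31]

The t_24 distribution is symmetric; the 98% interval is -5.87 ± t·2.23 with t_{0.99,24} = 2.492.
Half-width: 2.492 × 2.23 = 5.56.
-5.87 − 5.56 = -11.43; -5.87 + 5.56 = -0.31.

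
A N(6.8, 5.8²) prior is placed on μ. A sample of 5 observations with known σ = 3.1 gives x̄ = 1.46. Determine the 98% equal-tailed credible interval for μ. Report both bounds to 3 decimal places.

Posterior precision = 1/5.8² + 5/3.1² = 0.0297 + 0.5203 = 0.5500, so posterior SD = 1.3484.
Posterior mean = (6.8/5.8² + 5·1.46/3.1²) / 0.5500 = 1.7486.
Interval: 1.7486 ± 2.326 × 1.3484 → [-1.388, 4.885].

[-1.388, 4.885]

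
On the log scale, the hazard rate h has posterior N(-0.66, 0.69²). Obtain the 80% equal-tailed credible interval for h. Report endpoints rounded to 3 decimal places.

On the log scale the 80% interval is -0.66 ± 1.282 × 0.69 = [-1.5443, 0.2243].
Exponentiate: [e^-1.5443, e^0.2243] = [0.213, 1.251].

[0.213, 1.251]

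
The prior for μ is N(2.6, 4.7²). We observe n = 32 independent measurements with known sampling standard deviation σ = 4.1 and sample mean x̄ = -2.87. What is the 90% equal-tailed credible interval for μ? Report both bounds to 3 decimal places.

Posterior precision = 1/4.7² + 32/4.1² = 0.0453 + 1.9036 = 1.9489, so posterior SD = 0.7163.
Posterior mean = (2.6/4.7² + 32·-2.87/4.1²) / 1.9489 = -2.7429.
Interval: -2.7429 ± 1.645 × 0.7163 → [-3.921, -1.565].

[-3.921, -1.565]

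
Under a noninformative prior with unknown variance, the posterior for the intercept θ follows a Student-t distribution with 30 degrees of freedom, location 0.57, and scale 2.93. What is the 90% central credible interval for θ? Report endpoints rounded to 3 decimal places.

[-4.403, 5.543]

The t_30 distribution is symmetric; the 90% interval is 0.57 ± t·2.93 with t_{0.95,30} = 1.697.
Half-width: 1.697 × 2.93 = 4.973.
0.57 − 4.973 = -4.403; 0.57 + 4.973 = 5.543.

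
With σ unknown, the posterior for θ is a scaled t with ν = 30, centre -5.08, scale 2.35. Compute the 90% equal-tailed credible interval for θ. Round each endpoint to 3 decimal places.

[-9.069, -1.091]

The t_30 distribution is symmetric; the 90% interval is -5.08 ± t·2.35 with t_{0.95,30} = 1.697.
Half-width: 1.697 × 2.35 = 3.989.
-5.08 − 3.989 = -9.069; -5.08 + 3.989 = -1.091.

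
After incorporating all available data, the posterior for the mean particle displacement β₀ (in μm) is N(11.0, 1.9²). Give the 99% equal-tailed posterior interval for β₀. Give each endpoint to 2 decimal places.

[6.11, 15.89]

The posterior is symmetric, so the 99% equal-tailed interval is β₀ = 11.0 ± z·1.9 with z = 2.576.
Half-width: 2.576 × 1.9 = 4.89.
11.0 − 4.89 = 6.11; 11.0 + 4.89 = 15.89.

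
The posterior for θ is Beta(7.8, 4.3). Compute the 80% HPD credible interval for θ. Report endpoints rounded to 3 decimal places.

The posterior is unimodal and skewed, so the HPD interval has equal density at both endpoints and is the shortest 80% interval.
Solving f(0.486) = f(0.829) with F(0.829) − F(0.486) = 0.80 gives [0.486, 0.829].
For comparison, the equal-tailed interval is [0.466, 0.812]; the HPD is narrower and shifted toward the mode.

[0.486, 0.829]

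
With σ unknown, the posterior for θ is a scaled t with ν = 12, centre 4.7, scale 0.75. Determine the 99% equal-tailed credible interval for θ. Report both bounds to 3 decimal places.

The t_12 distribution is symmetric; the 99% interval is 4.7 ± t·0.75 with t_{0.995,12} = 3.055.
Half-width: 3.055 × 0.75 = 2.291.
4.7 − 2.291 = 2.409; 4.7 + 2.291 = 6.991.

[2.409, 6.991]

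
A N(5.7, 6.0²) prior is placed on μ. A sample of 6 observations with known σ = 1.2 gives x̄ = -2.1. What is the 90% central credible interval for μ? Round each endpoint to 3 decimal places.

[-2.851, -1.245]

Posterior precision = 1/6.0² + 6/1.2² = 0.0278 + 4.1667 = 4.1944, so posterior SD = 0.4883.
Posterior mean = (5.7/6.0² + 6·-2.1/1.2²) / 4.1944 = -2.0483.
Interval: -2.0483 ± 1.645 × 0.4883 → [-2.851, -1.245].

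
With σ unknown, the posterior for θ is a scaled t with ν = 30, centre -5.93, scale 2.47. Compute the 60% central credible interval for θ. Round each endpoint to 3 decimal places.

The t_30 distribution is symmetric; the 60% interval is -5.93 ± t·2.47 with t_{0.8,30} = 0.854.
Half-width: 0.854 × 2.47 = 2.109.
-5.93 − 2.109 = -8.039; -5.93 + 2.109 = -3.821.

[-8.039, -3.821]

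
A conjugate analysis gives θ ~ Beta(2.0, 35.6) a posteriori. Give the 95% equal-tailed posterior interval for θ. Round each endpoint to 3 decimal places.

Posterior: Beta(2.0, 35.6).
Equal-tailed 95% interval: the 0.025 and 0.975 quantiles of Beta(2.0, 35.6).
Posterior mean ≈ 0.053, SD ≈ 0.036; a Normal approximation gives roughly [-0.018, 0.124].
Exact: F⁻¹(0.025) = 0.007; F⁻¹(0.975) = 0.143.

[0.007, 0.143]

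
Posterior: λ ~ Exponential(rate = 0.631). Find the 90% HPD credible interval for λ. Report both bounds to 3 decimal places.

The exponential density is strictly decreasing on [0, ∞), so the HPD interval is anchored at 0: [0, q] with P(λ ≤ q) = 0.90.
q = −ln(1 − 0.90) / 0.631 = 2.3026 / 0.631 = 3.649.

[0.000, 3.649]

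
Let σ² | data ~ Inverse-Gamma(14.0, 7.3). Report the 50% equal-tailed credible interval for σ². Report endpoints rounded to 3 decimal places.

Inverse-Gamma(14.0, 7.3) quantiles: F⁻¹(0.25) and F⁻¹(0.75).
Equivalently, 1/σ² ~ Gamma(14.0, rate = 7.3); invert its 0.75 and 0.25 quantiles.
Posterior mean ≈ 0.562, SD ≈ 0.162; a Normal approximation gives roughly [0.452, 0.671].
Exact: lower = 0.448; upper = 0.644.

[0.448, 0.644]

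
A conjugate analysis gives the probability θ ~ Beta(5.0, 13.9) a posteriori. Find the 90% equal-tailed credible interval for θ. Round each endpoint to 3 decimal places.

[0.117, 0.441]

Posterior: Beta(5.0, 13.9).
Equal-tailed 90% interval: the 0.05 and 0.95 quantiles of Beta(5.0, 13.9).
Posterior mean ≈ 0.265, SD ≈ 0.099; a Normal approximation gives roughly [0.102, 0.427].
Exact: F⁻¹(0.05) = 0.117; F⁻¹(0.95) = 0.441.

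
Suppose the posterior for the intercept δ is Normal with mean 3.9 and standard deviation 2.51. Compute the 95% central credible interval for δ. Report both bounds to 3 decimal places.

[-1.020, 8.820]

The posterior is symmetric, so the 95% equal-tailed interval is δ = 3.9 ± z·2.51 with z = 1.960.
Half-width: 1.960 × 2.51 = 4.920.
3.9 − 4.920 = -1.020; 3.9 + 4.920 = 8.820.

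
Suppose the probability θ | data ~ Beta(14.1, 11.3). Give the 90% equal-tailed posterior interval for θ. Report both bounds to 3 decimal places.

Posterior: Beta(14.1, 11.3).
Equal-tailed 90% interval: the 0.05 and 0.95 quantiles of Beta(14.1, 11.3).
Posterior mean ≈ 0.555, SD ≈ 0.097; a Normal approximation gives roughly [0.396, 0.714].
Exact: F⁻¹(0.05) = 0.393; F⁻¹(0.95) = 0.712.

[0.393, 0.712]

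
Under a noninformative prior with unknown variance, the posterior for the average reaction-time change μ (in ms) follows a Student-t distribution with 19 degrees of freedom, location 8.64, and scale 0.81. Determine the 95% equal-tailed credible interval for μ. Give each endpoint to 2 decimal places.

The t_19 distribution is symmetric; the 95% interval is 8.64 ± t·0.81 with t_{0.975,19} = 2.093.
Half-width: 2.093 × 0.81 = 1.70.
8.64 − 1.70 = 6.94; 8.64 + 1.70 = 10.34.

[6.94, 10.34]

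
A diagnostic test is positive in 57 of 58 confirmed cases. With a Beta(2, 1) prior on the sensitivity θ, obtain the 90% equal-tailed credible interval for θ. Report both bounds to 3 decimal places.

[0.923, 0.994]

Posterior: Beta(2+57, 1+1) = Beta(59, 2).
Equal-tailed 90% interval: the 0.05 and 0.95 quantiles of Beta(59, 2).
Posterior mean ≈ 0.967, SD ≈ 0.023; a Normal approximation gives roughly [0.930, 1.004].
Exact: F⁻¹(0.05) = 0.923; F⁻¹(0.95) = 0.994.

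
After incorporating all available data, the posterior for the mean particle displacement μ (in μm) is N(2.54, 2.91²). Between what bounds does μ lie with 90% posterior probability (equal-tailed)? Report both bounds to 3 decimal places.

The posterior is symmetric, so the 90% equal-tailed interval is μ = 2.54 ± z·2.91 with z = 1.645.
Half-width: 1.645 × 2.91 = 4.787.
2.54 − 4.787 = -2.247; 2.54 + 4.787 = 7.327.

[-2.247, 7.327]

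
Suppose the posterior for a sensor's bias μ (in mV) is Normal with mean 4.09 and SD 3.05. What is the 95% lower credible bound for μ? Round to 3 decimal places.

-0.927

Need L with P(μ ≥ L) = 0.95: L = 4.09 − z_{0.05}·3.05.
z = 1.645; L = 4.09 − 1.645 × 3.05 = -0.927.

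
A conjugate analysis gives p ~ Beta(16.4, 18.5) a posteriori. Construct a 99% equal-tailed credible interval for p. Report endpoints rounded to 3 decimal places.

[0.264, 0.682]

Posterior: Beta(16.4, 18.5).
Equal-tailed 99% interval: the 0.005 and 0.995 quantiles of Beta(16.4, 18.5).
Posterior mean ≈ 0.470, SD ≈ 0.083; a Normal approximation gives roughly [0.255, 0.684].
Exact: F⁻¹(0.005) = 0.264; F⁻¹(0.995) = 0.682.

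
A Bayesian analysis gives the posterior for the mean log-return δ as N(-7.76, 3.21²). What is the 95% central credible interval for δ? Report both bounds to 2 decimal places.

[-14.05, -1.47]

The posterior is symmetric, so the 95% equal-tailed interval is δ = -7.76 ± z·3.21 with z = 1.960.
Half-width: 1.960 × 3.21 = 6.29.
-7.76 − 6.29 = -14.05; -7.76 + 6.29 = -1.47.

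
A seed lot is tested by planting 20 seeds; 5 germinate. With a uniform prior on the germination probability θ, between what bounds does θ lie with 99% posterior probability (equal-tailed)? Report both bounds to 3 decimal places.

Posterior: Beta(1+5, 1+15) = Beta(6, 16).
Equal-tailed 99% interval: the 0.005 and 0.995 quantiles of Beta(6, 16).
Posterior mean ≈ 0.273, SD ≈ 0.093; a Normal approximation gives roughly [0.034, 0.512].
Exact: F⁻¹(0.005) = 0.080; F⁻¹(0.995) = 0.539.

[0.080, 0.539]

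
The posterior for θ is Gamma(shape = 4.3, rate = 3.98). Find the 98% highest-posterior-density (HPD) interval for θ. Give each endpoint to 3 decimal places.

The posterior is unimodal and skewed, so the HPD interval has equal density at both endpoints and is the shortest 98% interval.
Solving f(0.156) = f(2.436) with F(2.436) − F(0.156) = 0.98 gives [0.156, 2.436].
For comparison, the equal-tailed interval is [0.240, 2.643]; the HPD is narrower and shifted toward the mode.

[0.156, 2.436]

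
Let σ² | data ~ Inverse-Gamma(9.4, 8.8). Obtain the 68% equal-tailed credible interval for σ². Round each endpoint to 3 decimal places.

[0.710, 1.374]

Inverse-Gamma(9.4, 8.8) quantiles: F⁻¹(0.16) and F⁻¹(0.84).
Equivalently, 1/σ² ~ Gamma(9.4, rate = 8.8); invert its 0.84 and 0.16 quantiles.
Posterior mean ≈ 1.048, SD ≈ 0.385; a Normal approximation gives roughly [0.665, 1.431].
Exact: lower = 0.710; upper = 1.374.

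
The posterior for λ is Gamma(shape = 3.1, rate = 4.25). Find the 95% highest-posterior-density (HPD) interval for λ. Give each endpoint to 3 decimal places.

The posterior is unimodal and skewed, so the HPD interval has equal density at both endpoints and is the shortest 95% interval.
Solving f(0.080) = f(1.543) with F(1.543) − F(0.080) = 0.95 gives [0.080, 1.543].
For comparison, the equal-tailed interval is [0.156, 1.737]; the HPD is narrower and shifted toward the mode.

[0.080, 1.543]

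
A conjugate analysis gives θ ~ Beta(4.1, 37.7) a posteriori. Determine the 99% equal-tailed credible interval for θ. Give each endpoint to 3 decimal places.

[0.018, 0.247]

Posterior: Beta(4.1, 37.7).
Equal-tailed 99% interval: the 0.005 and 0.995 quantiles of Beta(4.1, 37.7).
Posterior mean ≈ 0.098, SD ≈ 0.045; a Normal approximation gives roughly [-0.019, 0.215].
Exact: F⁻¹(0.005) = 0.018; F⁻¹(0.995) = 0.247.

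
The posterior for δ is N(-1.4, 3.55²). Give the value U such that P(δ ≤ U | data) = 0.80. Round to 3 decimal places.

1.588

Need U with P(δ ≤ U) = 0.80: U = -1.4 + z_{0.2}·3.55.
z = 0.842; U = -1.4 + 0.842 × 3.55 = 1.588.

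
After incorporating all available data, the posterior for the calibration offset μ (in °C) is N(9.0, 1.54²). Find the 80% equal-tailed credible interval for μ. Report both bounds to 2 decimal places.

[7.03, 10.97]

The posterior is symmetric, so the 80% equal-tailed interval is μ = 9.0 ± z·1.54 with z = 1.282.
Half-width: 1.282 × 1.54 = 1.97.
9.0 − 1.97 = 7.03; 9.0 + 1.97 = 10.97.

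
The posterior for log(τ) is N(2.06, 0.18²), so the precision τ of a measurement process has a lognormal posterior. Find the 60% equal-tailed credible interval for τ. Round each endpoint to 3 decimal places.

On the log scale the 60% interval is 2.06 ± 0.842 × 0.18 = [1.9085, 2.2115].
Exponentiate: [e^1.9085, e^2.2115] = [6.743, 9.129].

[6.743, 9.129]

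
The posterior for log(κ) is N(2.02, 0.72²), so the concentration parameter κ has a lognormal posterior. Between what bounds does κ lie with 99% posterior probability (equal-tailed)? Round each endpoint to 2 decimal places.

[1.18, 48.16]

On the log scale the 99% interval is 2.02 ± 2.576 × 0.72 = [0.1654, 3.8746].
Exponentiate: [e^0.1654, e^3.8746] = [1.18, 48.16].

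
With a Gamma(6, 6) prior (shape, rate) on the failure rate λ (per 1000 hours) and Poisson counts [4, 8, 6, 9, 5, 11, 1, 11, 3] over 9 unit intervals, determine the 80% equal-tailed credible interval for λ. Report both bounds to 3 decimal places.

Posterior: Gamma(6+58, 6+9) = Gamma(64, 15) (shape, rate).
Equal-tailed 80% interval: Gamma(64, 15) quantiles at 0.1 and 0.9.
Posterior mean ≈ 4.267, SD ≈ 0.533; a Normal approximation gives roughly [3.583, 4.950].
Exact: lower = 3.599; upper = 4.963.

[3.599, 4.963]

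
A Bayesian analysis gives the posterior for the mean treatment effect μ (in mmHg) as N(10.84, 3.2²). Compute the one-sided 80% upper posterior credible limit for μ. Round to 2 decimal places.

Need U with P(μ ≤ U) = 0.80: U = 10.84 + z_{0.2}·3.2.
z = 0.842; U = 10.84 + 0.842 × 3.2 = 13.53.

13.53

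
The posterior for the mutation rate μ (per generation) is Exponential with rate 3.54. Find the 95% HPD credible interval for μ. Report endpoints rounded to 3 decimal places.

[0.000, 0.846]

The exponential density is strictly decreasing on [0, ∞), so the HPD interval is anchored at 0: [0, q] with P(μ ≤ q) = 0.95.
q = −ln(1 − 0.95) / 3.54 = 2.9957 / 3.54 = 0.846.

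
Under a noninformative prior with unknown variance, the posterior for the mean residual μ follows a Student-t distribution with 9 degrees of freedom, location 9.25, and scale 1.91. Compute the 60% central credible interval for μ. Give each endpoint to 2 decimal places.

[7.56, 10.94]

The t_9 distribution is symmetric; the 60% interval is 9.25 ± t·1.91 with t_{0.8,9} = 0.883.
Half-width: 0.883 × 1.91 = 1.69.
9.25 − 1.69 = 7.56; 9.25 + 1.69 = 10.94.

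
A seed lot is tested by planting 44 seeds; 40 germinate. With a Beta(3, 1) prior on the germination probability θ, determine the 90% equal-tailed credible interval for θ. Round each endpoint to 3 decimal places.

Posterior: Beta(3+40, 1+4) = Beta(43, 5).
Equal-tailed 90% interval: the 0.05 and 0.95 quantiles of Beta(43, 5).
Posterior mean ≈ 0.896, SD ≈ 0.044; a Normal approximation gives roughly [0.824, 0.968].
Exact: F⁻¹(0.05) = 0.816; F⁻¹(0.95) = 0.957.

[0.816, 0.957]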